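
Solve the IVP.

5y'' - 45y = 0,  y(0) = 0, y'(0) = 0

General solution: y = C₁e^(3x) + C₂e^(-3x)
Applying ICs: C₁ = 0, C₂ = 0
Particular solution: y = 0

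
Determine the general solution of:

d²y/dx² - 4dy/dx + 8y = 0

Characteristic equation: r² - 4r + 8 = 0
Roots: r = 2 ± 2i (complex conjugates)
General solution: y = e^(2x)(C₁cos(2x) + C₂sin(2x))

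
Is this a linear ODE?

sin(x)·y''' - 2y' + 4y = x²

Yes. Linear (y and its derivatives appear to the first power only, no products of y terms)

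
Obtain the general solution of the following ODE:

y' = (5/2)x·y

Separating variables and integrating:
ln|y| = 5x^2/4 + C

General solution: y = Ce^(5x^2/4)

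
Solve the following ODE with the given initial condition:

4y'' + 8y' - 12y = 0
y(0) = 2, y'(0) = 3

General solution: y = C₁e^x + C₂e^(-3x)
Applying ICs: C₁ = 9/4, C₂ = -1/4
Particular solution: y = (9/4)e^x - (1/4)e^(-3x)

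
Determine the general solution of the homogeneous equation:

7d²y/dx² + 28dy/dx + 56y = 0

Characteristic equation: 7r² + 28r + 56 = 0
Divide by 7: r² + 4r + 8 = 0
Roots: r = -2 ± 2i (complex conjugates)
General solution: y = e^(-2x)(C₁cos(2x) + C₂sin(2x))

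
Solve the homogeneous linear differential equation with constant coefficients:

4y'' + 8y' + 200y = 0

Characteristic equation: 4r² + 8r + 200 = 0
Divide by 4: r² + 2r + 50 = 0
Roots: r = -1 ± 7i (complex conjugates)
General solution: y = e^(-x)(C₁cos(7x) + C₂sin(7x))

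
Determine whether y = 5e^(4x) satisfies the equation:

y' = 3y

Verification:
y = 5e^(4x)
y' = 20e^(4x)
But 3y = 15e^(4x)
y' ≠ 3y — the derivative does not match

No, it is not a solution.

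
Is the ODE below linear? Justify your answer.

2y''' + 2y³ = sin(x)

No. Nonlinear (y³ term)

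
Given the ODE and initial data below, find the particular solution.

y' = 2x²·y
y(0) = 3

General solution: y = Ce^(2x³/3)
Applying IC y(0) = 3:
Particular solution: y = 3e^(2x³/3)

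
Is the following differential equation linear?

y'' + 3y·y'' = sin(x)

No. Nonlinear (y·y'' term)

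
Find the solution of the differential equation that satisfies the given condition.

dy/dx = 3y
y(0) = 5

General solution: y = Ce^(3x)
Applying IC y(0) = 5:
Particular solution: y = 5e^(3x)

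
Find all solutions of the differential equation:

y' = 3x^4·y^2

Separating variables and integrating:
-1/y = 3x^5/5 + C

General solution: y^-1 = (-3/5)x^5 + C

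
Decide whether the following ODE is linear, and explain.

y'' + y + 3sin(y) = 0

Nonlinear (sin(y) is nonlinear in y)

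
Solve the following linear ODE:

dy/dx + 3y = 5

Using integrating factor method:

General solution: y = 5/3 + Ce^(-3x)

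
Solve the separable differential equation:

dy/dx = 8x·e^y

Separating variables and integrating:
-e^(-y) = 4x² + C

General solution: y = -ln(C - 4x²)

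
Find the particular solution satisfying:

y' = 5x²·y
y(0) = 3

General solution: y = Ce^(5x³/3)
Applying IC y(0) = 3:
Particular solution: y = 3e^(5x³/3)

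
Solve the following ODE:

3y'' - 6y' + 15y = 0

Characteristic equation: 3r² - 6r + 15 = 0
Divide by 3: r² - 2r + 5 = 0
Roots: r = 1 ± 2i (complex conjugates)
General solution: y = e^x(C₁cos(2x) + C₂sin(2x))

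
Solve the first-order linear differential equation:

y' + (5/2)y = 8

Using integrating factor method:

General solution: y = 16/5 + Ce^(-5x/2)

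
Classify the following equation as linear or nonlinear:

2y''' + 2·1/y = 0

Nonlinear (1/y term)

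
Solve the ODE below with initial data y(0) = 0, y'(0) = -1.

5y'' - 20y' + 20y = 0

General solution: y = (C₁ + C₂x)e^(2x)
Repeated root r = 2
Applying ICs: C₁ = 0, C₂ = -1
Particular solution: y = -xe^(2x)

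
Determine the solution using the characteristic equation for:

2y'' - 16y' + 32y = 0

Characteristic equation: 2r² - 16r + 32 = 0
Divide by 2: r² - 8r + 16 = 0
Factored: (r - 4)² = 0
Repeated root: r = 4
General solution: y = (C₁ + C₂x)e^(4x)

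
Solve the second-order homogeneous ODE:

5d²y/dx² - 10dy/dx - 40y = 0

Characteristic equation: 5r² - 10r - 40 = 0
Divide by 5: r² - 2r - 8 = 0
Roots: r = 4, -2 (distinct real)
General solution: y = C₁e^(4x) + C₂e^(-2x)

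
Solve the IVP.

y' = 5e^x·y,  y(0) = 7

General solution: y = Ce^(5e^x)
Applying IC y(0) = 7:
Particular solution: y = 7e^(5(e^x - 1))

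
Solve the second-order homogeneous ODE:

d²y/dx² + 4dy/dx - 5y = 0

Characteristic equation: r² + 4r - 5 = 0
Roots: r = 1, -5 (distinct real)
General solution: y = C₁e^x + C₂e^(-5x)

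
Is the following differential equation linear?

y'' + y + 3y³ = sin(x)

No. Nonlinear (y³ term)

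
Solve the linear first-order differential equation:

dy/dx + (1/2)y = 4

Using integrating factor method:

General solution: y = 8 + Ce^(-x/2)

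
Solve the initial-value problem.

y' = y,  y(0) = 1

General solution: y = Ce^x
Applying IC y(0) = 1:
Particular solution: y = e^x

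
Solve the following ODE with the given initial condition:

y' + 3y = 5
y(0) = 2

General solution: y = 5/3 + Ce^(-3x)
Applying y(0) = 2: C = 2 - 5/3 = 1/3
Particular solution: y = 5/3 + (1/3)e^(-3x)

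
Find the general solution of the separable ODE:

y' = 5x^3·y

Separating variables and integrating:
ln|y| = 5x^4/4 + C

General solution: y = Ce^(5x^4/4)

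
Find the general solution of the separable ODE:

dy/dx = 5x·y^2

Separating variables and integrating:
-1/y = 5x^2/2 + C

General solution: y^-1 = (-5/2)x^2 + C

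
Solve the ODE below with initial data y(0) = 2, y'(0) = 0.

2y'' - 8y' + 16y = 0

General solution: y = e^(2x)(C₁cos(2x) + C₂sin(2x))
Complex roots r = 2 ± 2i
Applying ICs: C₁ = 2, C₂ = -2
Particular solution: y = e^(2x)(2cos(2x) - 2sin(2x))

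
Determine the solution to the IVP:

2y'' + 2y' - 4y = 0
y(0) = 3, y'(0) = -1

General solution: y = C₁e^x + C₂e^(-2x)
Applying ICs: C₁ = 5/3, C₂ = 4/3
Particular solution: y = (5/3)e^x + (4/3)e^(-2x)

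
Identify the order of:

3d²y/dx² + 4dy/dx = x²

The order is 2 (highest derivative is of order 2).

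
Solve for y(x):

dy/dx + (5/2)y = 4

Using integrating factor method:

General solution: y = 8/5 + Ce^(-5x/2)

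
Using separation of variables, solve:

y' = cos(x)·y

Separating variables and integrating:
ln|y| = sin(x) + C

General solution: y = Ce^(sin(x))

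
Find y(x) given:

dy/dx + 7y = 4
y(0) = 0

General solution: y = 4/7 + Ce^(-7x)
Applying y(0) = 0: C = 0 - 4/7 = -4/7
Particular solution: y = 4/7 - (4/7)e^(-7x)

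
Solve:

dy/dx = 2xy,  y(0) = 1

General solution: y = Ce^(x²)
Applying IC y(0) = 1:
Particular solution: y = e^(x²)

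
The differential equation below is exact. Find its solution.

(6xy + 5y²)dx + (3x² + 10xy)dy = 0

Verify exactness: ∂M/∂y = ∂N/∂x ✓
Find F(x,y) such that ∂F/∂x = M, ∂F/∂y = N
Solution: 3x²y + 5xy² = C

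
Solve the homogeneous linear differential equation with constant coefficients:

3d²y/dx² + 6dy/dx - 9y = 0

Characteristic equation: 3r² + 6r - 9 = 0
Divide by 3: r² + 2r - 3 = 0
Roots: r = 1, -3 (distinct real)
General solution: y = C₁e^x + C₂e^(-3x)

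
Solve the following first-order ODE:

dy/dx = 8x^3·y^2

Separating variables and integrating:
-1/y = 2x^4 + C

General solution: y^-1 = -2x^4 + C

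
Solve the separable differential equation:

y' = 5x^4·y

Separating variables and integrating:
ln|y| = x^5 + C

General solution: y = Ce^(x^5)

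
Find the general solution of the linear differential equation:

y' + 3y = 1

Using integrating factor method:

General solution: y = 1/3 + Ce^(-3x)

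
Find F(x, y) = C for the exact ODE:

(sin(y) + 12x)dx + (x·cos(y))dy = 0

Verify exactness: ∂M/∂y = ∂N/∂x ✓
Find F(x,y) such that ∂F/∂x = M, ∂F/∂y = N
Solution: x·sin(y) + 6x² = C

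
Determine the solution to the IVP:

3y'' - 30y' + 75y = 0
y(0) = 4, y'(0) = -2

General solution: y = (C₁ + C₂x)e^(5x)
Repeated root r = 5
Applying ICs: C₁ = 4, C₂ = -22
Particular solution: y = (4 - 22x)e^(5x)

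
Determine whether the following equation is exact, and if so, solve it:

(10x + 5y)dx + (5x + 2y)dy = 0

Verify exactness: ∂M/∂y = ∂N/∂x ✓
Find F(x,y) such that ∂F/∂x = M, ∂F/∂y = N
Solution: 5x² + 5xy + y² = C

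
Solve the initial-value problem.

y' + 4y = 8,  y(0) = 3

General solution: y = 2 + Ce^(-4x)
Applying y(0) = 3: C = 3 - 2 = 1
Particular solution: y = 2 + e^(-4x)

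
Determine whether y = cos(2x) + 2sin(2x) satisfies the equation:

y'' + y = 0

Verification:
y'' = -4cos(2x) - 8sin(2x)
y'' + y ≠ 0 (frequency mismatch: got 4 instead of 1)

No, it is not a solution.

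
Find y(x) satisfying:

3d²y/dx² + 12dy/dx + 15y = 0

Characteristic equation: 3r² + 12r + 15 = 0
Divide by 3: r² + 4r + 5 = 0
Roots: r = -2 ± i (complex conjugates)
General solution: y = e^(-2x)(C₁cos(x) + C₂sin(x))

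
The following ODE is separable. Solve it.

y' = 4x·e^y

Separating variables and integrating:
-e^(-y) = 2x² + C

General solution: y = -ln(C - 2x²)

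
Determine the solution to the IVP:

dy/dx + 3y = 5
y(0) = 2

General solution: y = 5/3 + Ce^(-3x)
Applying y(0) = 2: C = 2 - 5/3 = 1/3
Particular solution: y = 5/3 + (1/3)e^(-3x)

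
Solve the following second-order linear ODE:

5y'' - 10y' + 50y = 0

Characteristic equation: 5r² - 10r + 50 = 0
Divide by 5: r² - 2r + 10 = 0
Roots: r = 1 ± 3i (complex conjugates)
General solution: y = e^x(C₁cos(3x) + C₂sin(3x))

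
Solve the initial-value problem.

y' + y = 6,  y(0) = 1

General solution: y = 6 + Ce^(-x)
Applying y(0) = 1: C = 1 - 6 = -5
Particular solution: y = 6 - 5e^(-x)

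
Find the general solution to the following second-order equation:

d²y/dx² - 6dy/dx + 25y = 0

Characteristic equation: r² - 6r + 25 = 0
Roots: r = 3 ± 4i (complex conjugates)
General solution: y = e^(3x)(C₁cos(4x) + C₂sin(4x))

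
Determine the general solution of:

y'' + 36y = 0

Characteristic equation: r² + 36 = 0
Roots: r = ±6i (complex conjugates)
General solution: y = C₁cos(6x) + C₂sin(6x)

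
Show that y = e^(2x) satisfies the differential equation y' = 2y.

Verification:
y = e^(2x)
y' = 2e^(2x)
2y = 2e^(2x)
y' = 2y ✓

Yes, it is a solution.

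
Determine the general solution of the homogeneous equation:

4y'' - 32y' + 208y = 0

Characteristic equation: 4r² - 32r + 208 = 0
Divide by 4: r² - 8r + 52 = 0
Roots: r = 4 ± 6i (complex conjugates)
General solution: y = e^(4x)(C₁cos(6x) + C₂sin(6x))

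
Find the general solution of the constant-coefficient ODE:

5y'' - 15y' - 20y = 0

Characteristic equation: 5r² - 15r - 20 = 0
Divide by 5: r² - 3r - 4 = 0
Roots: r = 4, -1 (distinct real)
General solution: y = C₁e^(4x) + C₂e^(-x)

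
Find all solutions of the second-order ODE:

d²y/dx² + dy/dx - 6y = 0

Characteristic equation: r² + r - 6 = 0
Roots: r = 2, -3 (distinct real)
General solution: y = C₁e^(2x) + C₂e^(-3x)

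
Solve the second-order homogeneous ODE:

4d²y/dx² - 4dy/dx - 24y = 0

Characteristic equation: 4r² - 4r - 24 = 0
Divide by 4: r² - r - 6 = 0
Roots: r = 3, -2 (distinct real)
General solution: y = C₁e^(3x) + C₂e^(-2x)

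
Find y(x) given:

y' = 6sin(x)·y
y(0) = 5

General solution: y = Ce^(-6cos(x))
Applying IC y(0) = 5:
Particular solution: y = 5e^(6(1-cos(x)))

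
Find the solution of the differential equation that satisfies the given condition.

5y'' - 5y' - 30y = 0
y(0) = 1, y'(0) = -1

General solution: y = C₁e^(3x) + C₂e^(-2x)
Applying ICs: C₁ = 1/5, C₂ = 4/5
Particular solution: y = (1/5)e^(3x) + (4/5)e^(-2x)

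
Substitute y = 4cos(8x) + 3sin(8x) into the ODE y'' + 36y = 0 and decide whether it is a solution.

Verification:
y'' = -256cos(8x) - 192sin(8x)
y'' + 36y ≠ 0 (frequency mismatch: got 64 instead of 36)

No, it is not a solution.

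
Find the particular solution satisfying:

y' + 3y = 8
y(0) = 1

General solution: y = 8/3 + Ce^(-3x)
Applying y(0) = 1: C = 1 - 8/3 = -5/3
Particular solution: y = 8/3 - (5/3)e^(-3x)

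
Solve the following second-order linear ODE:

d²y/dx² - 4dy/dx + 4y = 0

Characteristic equation: r² - 4r + 4 = 0
Factored: (r - 2)² = 0
Repeated root: r = 2
General solution: y = (C₁ + C₂x)e^(2x)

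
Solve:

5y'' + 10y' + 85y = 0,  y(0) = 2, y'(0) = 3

General solution: y = e^(-x)(C₁cos(4x) + C₂sin(4x))
Complex roots r = -1 ± 4i
Applying ICs: C₁ = 2, C₂ = 5/4
Particular solution: y = e^(-x)(2cos(4x) + (5/4)sin(4x))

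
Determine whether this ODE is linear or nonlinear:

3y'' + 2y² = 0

Nonlinear (y² term)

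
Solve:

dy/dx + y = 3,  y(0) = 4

General solution: y = 3 + Ce^(-x)
Applying y(0) = 4: C = 4 - 3 = 1
Particular solution: y = 3 + e^(-x)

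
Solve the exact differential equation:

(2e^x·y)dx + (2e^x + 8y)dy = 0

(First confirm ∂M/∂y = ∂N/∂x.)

Verify exactness: ∂M/∂y = ∂N/∂x ✓
Find F(x,y) such that ∂F/∂x = M, ∂F/∂y = N
Solution: 2e^x·y + 4y² = C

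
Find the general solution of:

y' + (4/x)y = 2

Using integrating factor method:

General solution: y = (2/5)x + Cx^(-4)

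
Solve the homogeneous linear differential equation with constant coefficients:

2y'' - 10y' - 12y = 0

Characteristic equation: 2r² - 10r - 12 = 0
Divide by 2: r² - 5r - 6 = 0
Roots: r = 6, -1 (distinct real)
General solution: y = C₁e^(6x) + C₂e^(-x)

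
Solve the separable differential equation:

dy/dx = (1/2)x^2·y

Separating variables and integrating:
ln|y| = x^3/6 + C

General solution: y = Ce^(x^3/6)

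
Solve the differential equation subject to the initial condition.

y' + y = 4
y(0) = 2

General solution: y = 4 + Ce^(-x)
Applying y(0) = 2: C = 2 - 4 = -2
Particular solution: y = 4 - 2e^(-x)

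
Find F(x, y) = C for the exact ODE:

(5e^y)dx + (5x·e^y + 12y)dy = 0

Verify exactness: ∂M/∂y = ∂N/∂x ✓
Find F(x,y) such that ∂F/∂x = M, ∂F/∂y = N
Solution: 5x·e^y + 6y² = C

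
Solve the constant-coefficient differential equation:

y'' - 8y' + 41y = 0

Characteristic equation: r² - 8r + 41 = 0
Roots: r = 4 ± 5i (complex conjugates)
General solution: y = e^(4x)(C₁cos(5x) + C₂sin(5x))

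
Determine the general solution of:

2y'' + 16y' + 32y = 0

Characteristic equation: 2r² + 16r + 32 = 0
Divide by 2: r² + 8r + 16 = 0
Factored: (r + 4)² = 0
Repeated root: r = -4
General solution: y = (C₁ + C₂x)e^(-4x)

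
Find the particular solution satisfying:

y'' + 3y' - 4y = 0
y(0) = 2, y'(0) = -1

General solution: y = C₁e^x + C₂e^(-4x)
Applying ICs: C₁ = 7/5, C₂ = 3/5
Particular solution: y = (7/5)e^x + (3/5)e^(-4x)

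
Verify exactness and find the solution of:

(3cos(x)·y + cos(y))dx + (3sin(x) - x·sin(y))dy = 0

Verify exactness: ∂M/∂y = ∂N/∂x ✓
Find F(x,y) such that ∂F/∂x = M, ∂F/∂y = N
Solution: 3sin(x)·y + x·cos(y) = C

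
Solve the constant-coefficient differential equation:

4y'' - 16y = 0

Characteristic equation: 4r² - 16 = 0
Divide by 4: r² - 4 = 0
Roots: r = 2, -2 (distinct real)
General solution: y = C₁e^(2x) + C₂e^(-2x)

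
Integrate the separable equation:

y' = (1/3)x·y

Separating variables and integrating:
ln|y| = x^2/6 + C

General solution: y = Ce^(x^2/6)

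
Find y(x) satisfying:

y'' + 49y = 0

Characteristic equation: r² + 49 = 0
Roots: r = ±7i (complex conjugates)
General solution: y = C₁cos(7x) + C₂sin(7x)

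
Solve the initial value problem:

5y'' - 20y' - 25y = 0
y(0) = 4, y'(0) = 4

General solution: y = C₁e^(5x) + C₂e^(-x)
Applying ICs: C₁ = 4/3, C₂ = 8/3
Particular solution: y = (4/3)e^(5x) + (8/3)e^(-x)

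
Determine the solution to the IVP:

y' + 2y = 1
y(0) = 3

General solution: y = 1/2 + Ce^(-2x)
Applying y(0) = 3: C = 3 - 1/2 = 5/2
Particular solution: y = 1/2 + (5/2)e^(-2x)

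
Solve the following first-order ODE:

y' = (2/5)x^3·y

Separating variables and integrating:
ln|y| = x^4/10 + C

General solution: y = Ce^(x^4/10)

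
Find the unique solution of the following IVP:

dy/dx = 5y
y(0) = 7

General solution: y = Ce^(5x)
Applying IC y(0) = 7:
Particular solution: y = 7e^(5x)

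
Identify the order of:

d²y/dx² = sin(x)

The order is 2 (highest derivative is of order 2).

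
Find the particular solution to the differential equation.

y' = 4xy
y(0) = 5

General solution: y = Ce^(2x²)
Applying IC y(0) = 5:
Particular solution: y = 5e^(2x²)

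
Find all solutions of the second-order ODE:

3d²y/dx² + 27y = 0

Characteristic equation: 3r² + 27 = 0
Divide by 3: r² + 9 = 0
Roots: r = ±3i (complex conjugates)
General solution: y = C₁cos(3x) + C₂sin(3x)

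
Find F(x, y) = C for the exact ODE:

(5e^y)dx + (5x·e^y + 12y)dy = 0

Verify exactness: ∂M/∂y = ∂N/∂x ✓
Find F(x,y) such that ∂F/∂x = M, ∂F/∂y = N
Solution: 5x·e^y + 6y² = C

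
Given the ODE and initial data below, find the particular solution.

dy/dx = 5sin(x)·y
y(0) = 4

General solution: y = Ce^(-5cos(x))
Applying IC y(0) = 4:
Particular solution: y = 4e^(5(1-cos(x)))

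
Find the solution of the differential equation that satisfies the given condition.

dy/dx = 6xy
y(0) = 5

General solution: y = Ce^(3x²)
Applying IC y(0) = 5:
Particular solution: y = 5e^(3x²)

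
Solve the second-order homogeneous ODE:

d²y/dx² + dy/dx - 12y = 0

Characteristic equation: r² + r - 12 = 0
Roots: r = 3, -4 (distinct real)
General solution: y = C₁e^(3x) + C₂e^(-4x)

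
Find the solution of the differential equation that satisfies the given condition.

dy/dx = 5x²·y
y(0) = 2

General solution: y = Ce^(5x³/3)
Applying IC y(0) = 2:
Particular solution: y = 2e^(5x³/3)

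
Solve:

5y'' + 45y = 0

Characteristic equation: 5r² + 45 = 0
Divide by 5: r² + 9 = 0
Roots: r = ±3i (complex conjugates)
General solution: y = C₁cos(3x) + C₂sin(3x)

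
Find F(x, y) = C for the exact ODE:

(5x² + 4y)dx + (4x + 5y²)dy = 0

Verify exactness: ∂M/∂y = ∂N/∂x ✓
Find F(x,y) such that ∂F/∂x = M, ∂F/∂y = N
Solution: 5x³/3 + 4xy + 5y³/3 = C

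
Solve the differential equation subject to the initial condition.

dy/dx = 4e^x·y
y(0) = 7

General solution: y = Ce^(4e^x)
Applying IC y(0) = 7:
Particular solution: y = 7e^(4(e^x - 1))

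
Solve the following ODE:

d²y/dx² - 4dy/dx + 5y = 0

Characteristic equation: r² - 4r + 5 = 0
Roots: r = 2 ± i (complex conjugates)
General solution: y = e^(2x)(C₁cos(x) + C₂sin(x))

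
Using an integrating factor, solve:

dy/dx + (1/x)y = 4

Using integrating factor method:

General solution: y = 2x + C/x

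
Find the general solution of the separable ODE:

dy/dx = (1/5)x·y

Separating variables and integrating:
ln|y| = x^2/10 + C

General solution: y = Ce^(x^2/10)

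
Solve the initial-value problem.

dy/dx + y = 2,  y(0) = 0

General solution: y = 2 + Ce^(-x)
Applying y(0) = 0: C = 0 - 2 = -2
Particular solution: y = 2 - 2e^(-x)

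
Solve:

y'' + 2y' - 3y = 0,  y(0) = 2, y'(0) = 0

General solution: y = C₁e^x + C₂e^(-3x)
Applying ICs: C₁ = 3/2, C₂ = 1/2
Particular solution: y = (3/2)e^x + (1/2)e^(-3x)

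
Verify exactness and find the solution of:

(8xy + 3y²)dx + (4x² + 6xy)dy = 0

Verify exactness: ∂M/∂y = ∂N/∂x ✓
Find F(x,y) such that ∂F/∂x = M, ∂F/∂y = N
Solution: 4x²y + 3xy² = C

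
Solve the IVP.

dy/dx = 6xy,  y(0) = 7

General solution: y = Ce^(3x²)
Applying IC y(0) = 7:
Particular solution: y = 7e^(3x²)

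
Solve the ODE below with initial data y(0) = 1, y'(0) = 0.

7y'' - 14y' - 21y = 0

General solution: y = C₁e^(3x) + C₂e^(-x)
Applying ICs: C₁ = 1/4, C₂ = 3/4
Particular solution: y = (1/4)e^(3x) + (3/4)e^(-x)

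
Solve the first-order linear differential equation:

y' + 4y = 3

Using integrating factor method:

General solution: y = 3/4 + Ce^(-4x)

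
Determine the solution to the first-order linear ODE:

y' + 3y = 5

Using integrating factor method:

General solution: y = 5/3 + Ce^(-3x)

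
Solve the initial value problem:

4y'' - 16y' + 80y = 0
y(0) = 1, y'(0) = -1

General solution: y = e^(2x)(C₁cos(4x) + C₂sin(4x))
Complex roots r = 2 ± 4i
Applying ICs: C₁ = 1, C₂ = -3/4
Particular solution: y = e^(2x)(cos(4x) - (3/4)sin(4x))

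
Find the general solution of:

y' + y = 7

Using integrating factor method:

General solution: y = 7 + Ce^(-x)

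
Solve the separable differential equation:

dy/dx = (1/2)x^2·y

Separating variables and integrating:
ln|y| = x^3/6 + C

General solution: y = Ce^(x^3/6)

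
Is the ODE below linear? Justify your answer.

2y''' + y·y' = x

No. Nonlinear (product y·y')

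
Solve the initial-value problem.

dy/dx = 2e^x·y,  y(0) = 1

General solution: y = Ce^(2e^x)
Applying IC y(0) = 1:
Particular solution: y = e^(2(e^x - 1))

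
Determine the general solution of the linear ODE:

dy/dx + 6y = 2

Using integrating factor method:

General solution: y = 1/3 + Ce^(-6x)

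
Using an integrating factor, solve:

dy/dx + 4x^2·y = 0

Using integrating factor method:

General solution: y = Ce^(-4x^3/3)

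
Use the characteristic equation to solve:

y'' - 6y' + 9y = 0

Characteristic equation: r² - 6r + 9 = 0
Factored: (r - 3)² = 0
Repeated root: r = 3
General solution: y = (C₁ + C₂x)e^(3x)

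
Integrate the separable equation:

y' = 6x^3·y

Separating variables and integrating:
ln|y| = 3x^4/2 + C

General solution: y = Ce^(3x^4/2)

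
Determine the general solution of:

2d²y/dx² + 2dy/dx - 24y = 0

Characteristic equation: 2r² + 2r - 24 = 0
Divide by 2: r² + r - 12 = 0
Roots: r = 3, -4 (distinct real)
General solution: y = C₁e^(3x) + C₂e^(-4x)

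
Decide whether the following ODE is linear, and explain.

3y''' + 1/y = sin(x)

Nonlinear (1/y term)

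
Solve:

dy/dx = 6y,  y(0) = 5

General solution: y = Ce^(6x)
Applying IC y(0) = 5:
Particular solution: y = 5e^(6x)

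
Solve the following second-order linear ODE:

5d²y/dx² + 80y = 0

Characteristic equation: 5r² + 80 = 0
Divide by 5: r² + 16 = 0
Roots: r = ±4i (complex conjugates)
General solution: y = C₁cos(4x) + C₂sin(4x)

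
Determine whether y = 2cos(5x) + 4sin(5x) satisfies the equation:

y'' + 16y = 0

Verification:
y'' = -50cos(5x) - 100sin(5x)
y'' + 16y ≠ 0 (frequency mismatch: got 25 instead of 16)

No, it is not a solution.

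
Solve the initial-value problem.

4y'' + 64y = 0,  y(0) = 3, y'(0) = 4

General solution: y = C₁cos(4x) + C₂sin(4x)
Complex roots r = ±4i
Applying ICs: C₁ = 3, C₂ = 1
Particular solution: y = 3cos(4x) + sin(4x)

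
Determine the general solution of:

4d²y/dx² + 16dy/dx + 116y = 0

Characteristic equation: 4r² + 16r + 116 = 0
Divide by 4: r² + 4r + 29 = 0
Roots: r = -2 ± 5i (complex conjugates)
General solution: y = e^(-2x)(C₁cos(5x) + C₂sin(5x))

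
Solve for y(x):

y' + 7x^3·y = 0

Using integrating factor method:

General solution: y = Ce^(-7x^4/4)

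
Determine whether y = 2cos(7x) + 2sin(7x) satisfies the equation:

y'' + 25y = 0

Verification:
y'' = -98cos(7x) - 98sin(7x)
y'' + 25y ≠ 0 (frequency mismatch: got 49 instead of 25)

No, it is not a solution.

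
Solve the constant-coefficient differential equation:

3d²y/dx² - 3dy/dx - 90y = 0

Characteristic equation: 3r² - 3r - 90 = 0
Divide by 3: r² - r - 30 = 0
Roots: r = 6, -5 (distinct real)
General solution: y = C₁e^(6x) + C₂e^(-5x)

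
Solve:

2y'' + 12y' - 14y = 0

Characteristic equation: 2r² + 12r - 14 = 0
Divide by 2: r² + 6r - 7 = 0
Roots: r = 1, -7 (distinct real)
General solution: y = C₁e^x + C₂e^(-7x)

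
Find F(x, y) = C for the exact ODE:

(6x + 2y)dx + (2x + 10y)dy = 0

Verify exactness: ∂M/∂y = ∂N/∂x ✓
Find F(x,y) such that ∂F/∂x = M, ∂F/∂y = N
Solution: 3x² + 2xy + 5y² = C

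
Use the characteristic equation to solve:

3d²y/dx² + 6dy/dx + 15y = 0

Characteristic equation: 3r² + 6r + 15 = 0
Divide by 3: r² + 2r + 5 = 0
Roots: r = -1 ± 2i (complex conjugates)
General solution: y = e^(-x)(C₁cos(2x) + C₂sin(2x))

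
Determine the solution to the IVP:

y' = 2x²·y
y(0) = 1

General solution: y = Ce^(2x³/3)
Applying IC y(0) = 1:
Particular solution: y = e^(2x³/3)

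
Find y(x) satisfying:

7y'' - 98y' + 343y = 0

Characteristic equation: 7r² - 98r + 343 = 0
Divide by 7: r² - 14r + 49 = 0
Factored: (r - 7)² = 0
Repeated root: r = 7
General solution: y = (C₁ + C₂x)e^(7x)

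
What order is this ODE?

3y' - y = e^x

The order is 1 (highest derivative is of order 1).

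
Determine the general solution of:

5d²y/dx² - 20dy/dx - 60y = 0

Characteristic equation: 5r² - 20r - 60 = 0
Divide by 5: r² - 4r - 12 = 0
Roots: r = 6, -2 (distinct real)
General solution: y = C₁e^(6x) + C₂e^(-2x)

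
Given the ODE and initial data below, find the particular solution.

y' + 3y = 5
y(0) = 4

General solution: y = 5/3 + Ce^(-3x)
Applying y(0) = 4: C = 4 - 5/3 = 7/3
Particular solution: y = 5/3 + (7/3)e^(-3x)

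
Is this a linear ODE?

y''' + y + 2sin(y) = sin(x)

No. Nonlinear (sin(y) is nonlinear in y)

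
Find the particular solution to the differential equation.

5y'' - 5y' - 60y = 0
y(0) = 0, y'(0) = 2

General solution: y = C₁e^(4x) + C₂e^(-3x)
Applying ICs: C₁ = 2/7, C₂ = -2/7
Particular solution: y = (2/7)e^(4x) - (2/7)e^(-3x)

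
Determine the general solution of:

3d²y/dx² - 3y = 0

Characteristic equation: 3r² - 3 = 0
Divide by 3: r² - 1 = 0
Roots: r = 1, -1 (distinct real)
General solution: y = C₁e^x + C₂e^(-x)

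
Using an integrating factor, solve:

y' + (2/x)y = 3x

Using integrating factor method:

General solution: y = (3/4)x^2 + Cx^(-2)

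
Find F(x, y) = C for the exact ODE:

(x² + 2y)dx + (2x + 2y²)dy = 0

Verify exactness: ∂M/∂y = ∂N/∂x ✓
Find F(x,y) such that ∂F/∂x = M, ∂F/∂y = N
Solution: x³/3 + 2xy + 2y³/3 = C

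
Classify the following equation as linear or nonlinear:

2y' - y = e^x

Linear (y and its derivatives appear to the first power only, no products of y terms)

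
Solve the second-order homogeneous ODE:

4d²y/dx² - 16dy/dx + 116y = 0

Characteristic equation: 4r² - 16r + 116 = 0
Divide by 4: r² - 4r + 29 = 0
Roots: r = 2 ± 5i (complex conjugates)
General solution: y = e^(2x)(C₁cos(5x) + C₂sin(5x))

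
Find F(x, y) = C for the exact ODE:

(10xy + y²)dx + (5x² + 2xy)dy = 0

Verify exactness: ∂M/∂y = ∂N/∂x ✓
Find F(x,y) such that ∂F/∂x = M, ∂F/∂y = N
Solution: 5x²y + xy² = C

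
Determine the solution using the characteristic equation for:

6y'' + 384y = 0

Characteristic equation: 6r² + 384 = 0
Divide by 6: r² + 64 = 0
Roots: r = ±8i (complex conjugates)
General solution: y = C₁cos(8x) + C₂sin(8x)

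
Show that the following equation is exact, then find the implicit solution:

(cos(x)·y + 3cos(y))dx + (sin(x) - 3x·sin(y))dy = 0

Verify exactness: ∂M/∂y = ∂N/∂x ✓
Find F(x,y) such that ∂F/∂x = M, ∂F/∂y = N
Solution: sin(x)·y + 3x·cos(y) = C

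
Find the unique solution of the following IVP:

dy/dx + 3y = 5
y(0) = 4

General solution: y = 5/3 + Ce^(-3x)
Applying y(0) = 4: C = 4 - 5/3 = 7/3
Particular solution: y = 5/3 + (7/3)e^(-3x)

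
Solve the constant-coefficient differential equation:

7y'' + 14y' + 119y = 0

Characteristic equation: 7r² + 14r + 119 = 0
Divide by 7: r² + 2r + 17 = 0
Roots: r = -1 ± 4i (complex conjugates)
General solution: y = e^(-x)(C₁cos(4x) + C₂sin(4x))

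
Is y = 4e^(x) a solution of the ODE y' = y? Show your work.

Verification:
y = 4e^(x)
y' = 4e^(x)
y = 4e^(x)
y' = y ✓

Yes, it is a solution.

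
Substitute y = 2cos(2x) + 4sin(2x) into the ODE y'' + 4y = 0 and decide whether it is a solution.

Verification:
y'' = -8cos(2x) - 16sin(2x)
y'' + 4y = 0 ✓

Yes, it is a solution.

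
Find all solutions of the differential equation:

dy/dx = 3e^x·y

Separating variables and integrating:
ln|y| = 3e^x + C

General solution: y = Ce^(3e^x)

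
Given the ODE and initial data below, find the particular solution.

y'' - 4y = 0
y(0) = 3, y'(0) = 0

General solution: y = C₁e^(2x) + C₂e^(-2x)
Applying ICs: C₁ = 3/2, C₂ = 3/2
Particular solution: y = (3/2)e^(2x) + (3/2)e^(-2x)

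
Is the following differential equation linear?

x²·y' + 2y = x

Yes. Linear (y and its derivatives appear to the first power only, no products of y terms)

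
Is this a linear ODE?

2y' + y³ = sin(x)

No. Nonlinear (y³ term)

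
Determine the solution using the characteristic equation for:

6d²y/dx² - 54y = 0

Characteristic equation: 6r² - 54 = 0
Divide by 6: r² - 9 = 0
Roots: r = 3, -3 (distinct real)
General solution: y = C₁e^(3x) + C₂e^(-3x)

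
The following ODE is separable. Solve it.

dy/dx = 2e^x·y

Separating variables and integrating:
ln|y| = 2e^x + C

General solution: y = Ce^(2e^x)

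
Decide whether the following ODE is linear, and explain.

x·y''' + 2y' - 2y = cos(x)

Linear (y and its derivatives appear to the first power only, no products of y terms)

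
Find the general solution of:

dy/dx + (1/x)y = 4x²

Using integrating factor method:

General solution: y = x^3 + C/x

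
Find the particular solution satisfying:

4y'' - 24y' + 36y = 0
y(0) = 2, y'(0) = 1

General solution: y = (C₁ + C₂x)e^(3x)
Repeated root r = 3
Applying ICs: C₁ = 2, C₂ = -5
Particular solution: y = (2 - 5x)e^(3x)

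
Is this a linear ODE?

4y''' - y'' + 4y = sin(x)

Yes. Linear (y and its derivatives appear to the first power only, no products of y terms)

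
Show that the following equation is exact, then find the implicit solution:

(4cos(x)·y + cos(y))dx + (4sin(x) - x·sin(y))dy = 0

Verify exactness: ∂M/∂y = ∂N/∂x ✓
Find F(x,y) such that ∂F/∂x = M, ∂F/∂y = N
Solution: 4sin(x)·y + x·cos(y) = C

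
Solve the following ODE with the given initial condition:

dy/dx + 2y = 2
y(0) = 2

General solution: y = 1 + Ce^(-2x)
Applying y(0) = 2: C = 2 - 1 = 1
Particular solution: y = 1 + e^(-2x)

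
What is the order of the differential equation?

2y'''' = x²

The order is 4 (highest derivative is of order 4).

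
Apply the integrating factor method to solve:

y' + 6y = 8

Using integrating factor method:

General solution: y = 4/3 + Ce^(-6x)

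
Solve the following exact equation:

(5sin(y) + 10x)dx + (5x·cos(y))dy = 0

Verify exactness: ∂M/∂y = ∂N/∂x ✓
Find F(x,y) such that ∂F/∂x = M, ∂F/∂y = N
Solution: 5x·sin(y) + 5x² = C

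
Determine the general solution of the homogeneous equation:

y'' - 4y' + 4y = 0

Characteristic equation: r² - 4r + 4 = 0
Factored: (r - 2)² = 0
Repeated root: r = 2
General solution: y = (C₁ + C₂x)e^(2x)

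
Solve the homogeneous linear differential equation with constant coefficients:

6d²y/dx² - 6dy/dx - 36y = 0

Characteristic equation: 6r² - 6r - 36 = 0
Divide by 6: r² - r - 6 = 0
Roots: r = 3, -2 (distinct real)
General solution: y = C₁e^(3x) + C₂e^(-2x)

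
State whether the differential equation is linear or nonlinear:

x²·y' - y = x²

Linear (y and its derivatives appear to the first power only, no products of y terms)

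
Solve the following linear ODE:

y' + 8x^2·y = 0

Using integrating factor method:

General solution: y = Ce^(-8x^3/3)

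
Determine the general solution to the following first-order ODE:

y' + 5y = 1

Using integrating factor method:

General solution: y = 1/5 + Ce^(-5x)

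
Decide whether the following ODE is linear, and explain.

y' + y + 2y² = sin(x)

Nonlinear (y² term)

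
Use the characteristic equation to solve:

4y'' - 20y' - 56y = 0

Characteristic equation: 4r² - 20r - 56 = 0
Divide by 4: r² - 5r - 14 = 0
Roots: r = 7, -2 (distinct real)
General solution: y = C₁e^(7x) + C₂e^(-2x)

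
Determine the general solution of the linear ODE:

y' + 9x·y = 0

Using integrating factor method:

General solution: y = Ce^(-9x^2/2)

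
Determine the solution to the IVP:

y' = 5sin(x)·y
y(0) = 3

General solution: y = Ce^(-5cos(x))
Applying IC y(0) = 3:
Particular solution: y = 3e^(5(1-cos(x)))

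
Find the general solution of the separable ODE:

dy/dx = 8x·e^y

Separating variables and integrating:
-e^(-y) = 4x² + C

General solution: y = -ln(C - 4x²)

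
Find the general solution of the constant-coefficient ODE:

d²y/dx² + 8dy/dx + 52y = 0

Characteristic equation: r² + 8r + 52 = 0
Roots: r = -4 ± 6i (complex conjugates)
General solution: y = e^(-4x)(C₁cos(6x) + C₂sin(6x))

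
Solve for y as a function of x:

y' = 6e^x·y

Separating variables and integrating:
ln|y| = 6e^x + C

General solution: y = Ce^(6e^x)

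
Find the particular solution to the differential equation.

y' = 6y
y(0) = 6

General solution: y = Ce^(6x)
Applying IC y(0) = 6:
Particular solution: y = 6e^(6x)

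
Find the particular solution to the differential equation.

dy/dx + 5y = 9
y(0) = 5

General solution: y = 9/5 + Ce^(-5x)
Applying y(0) = 5: C = 5 - 9/5 = 16/5
Particular solution: y = 9/5 + (16/5)e^(-5x)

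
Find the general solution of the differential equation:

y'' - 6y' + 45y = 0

Characteristic equation: r² - 6r + 45 = 0
Roots: r = 3 ± 6i (complex conjugates)
General solution: y = e^(3x)(C₁cos(6x) + C₂sin(6x))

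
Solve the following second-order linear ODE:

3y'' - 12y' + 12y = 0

Characteristic equation: 3r² - 12r + 12 = 0
Divide by 3: r² - 4r + 4 = 0
Factored: (r - 2)² = 0
Repeated root: r = 2
General solution: y = (C₁ + C₂x)e^(2x)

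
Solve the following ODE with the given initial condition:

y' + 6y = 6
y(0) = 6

General solution: y = 1 + Ce^(-6x)
Applying y(0) = 6: C = 6 - 1 = 5
Particular solution: y = 1 + 5e^(-6x)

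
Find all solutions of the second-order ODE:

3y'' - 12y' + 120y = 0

Characteristic equation: 3r² - 12r + 120 = 0
Divide by 3: r² - 4r + 40 = 0
Roots: r = 2 ± 6i (complex conjugates)
General solution: y = e^(2x)(C₁cos(6x) + C₂sin(6x))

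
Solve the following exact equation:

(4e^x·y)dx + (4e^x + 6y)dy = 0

Verify exactness: ∂M/∂y = ∂N/∂x ✓
Find F(x,y) such that ∂F/∂x = M, ∂F/∂y = N
Solution: 4e^x·y + 3y² = C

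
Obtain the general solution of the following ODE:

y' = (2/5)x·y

Separating variables and integrating:
ln|y| = x^2/5 + C

General solution: y = Ce^(x^2/5)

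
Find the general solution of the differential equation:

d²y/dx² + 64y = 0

Characteristic equation: r² + 64 = 0
Roots: r = ±8i (complex conjugates)
General solution: y = C₁cos(8x) + C₂sin(8x)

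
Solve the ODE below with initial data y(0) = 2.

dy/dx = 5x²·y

General solution: y = Ce^(5x³/3)
Applying IC y(0) = 2:
Particular solution: y = 2e^(5x³/3)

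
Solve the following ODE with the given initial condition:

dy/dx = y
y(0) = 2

General solution: y = Ce^x
Applying IC y(0) = 2:
Particular solution: y = 2e^x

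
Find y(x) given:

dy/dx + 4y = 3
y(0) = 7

General solution: y = 3/4 + Ce^(-4x)
Applying y(0) = 7: C = 7 - 3/4 = 25/4
Particular solution: y = 3/4 + (25/4)e^(-4x)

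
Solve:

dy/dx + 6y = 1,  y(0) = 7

General solution: y = 1/6 + Ce^(-6x)
Applying y(0) = 7: C = 7 - 1/6 = 41/6
Particular solution: y = 1/6 + (41/6)e^(-6x)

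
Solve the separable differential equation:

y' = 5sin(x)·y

Separating variables and integrating:
ln|y| = -5cos(x) + C

General solution: y = Ce^(-5cos(x))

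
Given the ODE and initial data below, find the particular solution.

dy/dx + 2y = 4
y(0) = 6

General solution: y = 2 + Ce^(-2x)
Applying y(0) = 6: C = 6 - 2 = 4
Particular solution: y = 2 + 4e^(-2x)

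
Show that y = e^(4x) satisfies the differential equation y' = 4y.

Verification:
y = e^(4x)
y' = 4e^(4x)
4y = 4e^(4x)
y' = 4y ✓

Yes, it is a solution.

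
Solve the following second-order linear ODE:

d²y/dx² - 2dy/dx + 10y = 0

Characteristic equation: r² - 2r + 10 = 0
Roots: r = 1 ± 3i (complex conjugates)
General solution: y = e^x(C₁cos(3x) + C₂sin(3x))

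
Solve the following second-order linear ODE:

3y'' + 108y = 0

Characteristic equation: 3r² + 108 = 0
Divide by 3: r² + 36 = 0
Roots: r = ±6i (complex conjugates)
General solution: y = C₁cos(6x) + C₂sin(6x)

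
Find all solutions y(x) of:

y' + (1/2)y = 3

Using integrating factor method:

General solution: y = 6 + Ce^(-x/2)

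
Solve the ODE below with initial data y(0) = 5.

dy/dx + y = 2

General solution: y = 2 + Ce^(-x)
Applying y(0) = 5: C = 5 - 2 = 3
Particular solution: y = 2 + 3e^(-x)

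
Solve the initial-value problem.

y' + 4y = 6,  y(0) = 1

General solution: y = 3/2 + Ce^(-4x)
Applying y(0) = 1: C = 1 - 3/2 = -1/2
Particular solution: y = 3/2 - (1/2)e^(-4x)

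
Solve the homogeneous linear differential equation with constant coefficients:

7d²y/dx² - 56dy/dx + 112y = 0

Characteristic equation: 7r² - 56r + 112 = 0
Divide by 7: r² - 8r + 16 = 0
Factored: (r - 4)² = 0
Repeated root: r = 4
General solution: y = (C₁ + C₂x)e^(4x)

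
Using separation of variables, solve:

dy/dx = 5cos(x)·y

Separating variables and integrating:
ln|y| = 5sin(x) + C

General solution: y = Ce^(5sin(x))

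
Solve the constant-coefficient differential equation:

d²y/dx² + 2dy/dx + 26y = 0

Characteristic equation: r² + 2r + 26 = 0
Roots: r = -1 ± 5i (complex conjugates)
General solution: y = e^(-x)(C₁cos(5x) + C₂sin(5x))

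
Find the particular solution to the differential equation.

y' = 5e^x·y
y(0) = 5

General solution: y = Ce^(5e^x)
Applying IC y(0) = 5:
Particular solution: y = 5e^(5(e^x - 1))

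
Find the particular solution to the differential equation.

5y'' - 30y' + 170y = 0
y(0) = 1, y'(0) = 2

General solution: y = e^(3x)(C₁cos(5x) + C₂sin(5x))
Complex roots r = 3 ± 5i
Applying ICs: C₁ = 1, C₂ = -1/5
Particular solution: y = e^(3x)(cos(5x) - (1/5)sin(5x))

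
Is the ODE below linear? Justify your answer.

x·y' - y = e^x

Yes. Linear (y and its derivatives appear to the first power only, no products of y terms)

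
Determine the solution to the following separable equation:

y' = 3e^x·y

Separating variables and integrating:
ln|y| = 3e^x + C

General solution: y = Ce^(3e^x)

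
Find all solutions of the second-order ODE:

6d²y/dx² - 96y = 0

Characteristic equation: 6r² - 96 = 0
Divide by 6: r² - 16 = 0
Roots: r = 4, -4 (distinct real)
General solution: y = C₁e^(4x) + C₂e^(-4x)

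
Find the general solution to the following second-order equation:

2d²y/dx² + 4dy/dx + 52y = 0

Characteristic equation: 2r² + 4r + 52 = 0
Divide by 2: r² + 2r + 26 = 0
Roots: r = -1 ± 5i (complex conjugates)
General solution: y = e^(-x)(C₁cos(5x) + C₂sin(5x))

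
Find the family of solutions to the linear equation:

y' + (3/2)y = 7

Using integrating factor method:

General solution: y = 14/3 + Ce^(-3x/2)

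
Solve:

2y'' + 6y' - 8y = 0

Characteristic equation: 2r² + 6r - 8 = 0
Divide by 2: r² + 3r - 4 = 0
Roots: r = 1, -4 (distinct real)
General solution: y = C₁e^x + C₂e^(-4x)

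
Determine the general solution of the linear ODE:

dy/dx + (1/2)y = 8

Using integrating factor method:

General solution: y = 16 + Ce^(-x/2)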